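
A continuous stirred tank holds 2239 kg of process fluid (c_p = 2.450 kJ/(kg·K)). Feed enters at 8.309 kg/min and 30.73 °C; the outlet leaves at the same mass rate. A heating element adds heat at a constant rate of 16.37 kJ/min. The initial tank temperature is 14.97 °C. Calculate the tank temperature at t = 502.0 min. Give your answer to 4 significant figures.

M c_p dT/dt = ṁ c_p (T_in − T) + Q̇.
τ = M/ṁ = 269.467 min; T_ss = T_in + Q̇/(ṁ c_p) = 30.73 + 16.37/(8.309·2.450) = 31.5341 °C.
T approaches T_ss exponentially: T(t) = T_ss + (T₀ − T_ss) e^(−t/τ).
T(502.0) = 31.5341 + (-16.5641)·e^(−502.0/269.467) = 31.5341 + (-16.5641)·0.155216 = 28.9631 °C.

28.96 °C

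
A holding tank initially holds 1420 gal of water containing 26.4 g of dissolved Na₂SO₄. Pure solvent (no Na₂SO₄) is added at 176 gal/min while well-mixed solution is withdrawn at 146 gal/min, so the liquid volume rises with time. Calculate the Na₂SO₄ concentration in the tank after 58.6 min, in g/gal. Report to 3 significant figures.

Total volume: dV/dt = Q_in − Q_out = 30.000 gal/min, so V(t) = 1420 + 30.000 t and V(58.6) = 3178.0 gal.
No Na₂SO₄ enters, so dm/dt = −Q_out · (m/V).
dm/m = −Q_out dt/(V₀ + 30.000 t); integrating gives ln(m/m₀) = −(Q_out/(Q_in−Q_out)) ln(V/V₀).
m = m₀ (V₀/V)^(Q_out/(Q_in−Q_out)) = 26.4 × (1420/3178.0)^(4.8667) = 0.52351 g.
C = m/V = 0.52351/3178.0 = 0.00016473 g/gal.

0.000165 g/gal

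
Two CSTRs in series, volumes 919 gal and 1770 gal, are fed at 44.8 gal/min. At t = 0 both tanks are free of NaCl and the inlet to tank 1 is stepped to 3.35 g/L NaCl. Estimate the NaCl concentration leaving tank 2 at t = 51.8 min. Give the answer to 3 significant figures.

1.76 g/L

Species balance on tank i: dCᵢ/dt = (Cᵢ₋₁ − Cᵢ)/τᵢ with τᵢ = Vᵢ/Q.
τ₁ = 919/44.8 = 20.513 min; τ₂ = 1770/44.8 = 39.509 min.
Solving the cascade with C₁(0)=C₂(0)=0 gives C₂(t) = C_in[1 − (τ₁ e^(−t/τ₁) − τ₂ e^(−t/τ₂))/(τ₁ − τ₂)].
At t = 51.8: e^(−t/τ₁) = 0.080044, e^(−t/τ₂) = 0.26952.
C₂ = 3.35·[1 − (20.513·0.080044 − 39.509·0.26952)/(-18.996)] = 3.35·0.52585 = 1.7616 g/L.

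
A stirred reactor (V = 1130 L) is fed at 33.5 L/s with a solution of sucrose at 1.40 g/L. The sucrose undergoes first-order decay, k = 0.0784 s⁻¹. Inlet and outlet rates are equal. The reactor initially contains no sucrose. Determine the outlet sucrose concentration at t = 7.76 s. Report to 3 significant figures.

Species balance: V dC/dt = Q C_in − Q C − k V C.
This is linear with rate a = Q/V + k = 0.10805 s⁻¹.
C_ss = Q C_in/(Q + kV) = 0.38414 g/L; C(t) = C_ss + (C₀ − C_ss) e^(−a t).
C(7.76) = 0.38414 + (-0.38414)·e^(−0.10805·7.76) = 0.38414 + (-0.38414)·0.43239 = 0.21804 g/L.

0.218 g/L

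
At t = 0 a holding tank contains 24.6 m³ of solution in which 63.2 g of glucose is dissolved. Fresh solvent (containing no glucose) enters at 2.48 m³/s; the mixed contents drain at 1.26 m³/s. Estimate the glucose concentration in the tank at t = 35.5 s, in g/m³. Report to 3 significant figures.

0.326 g/m³

Total volume: dV/dt = Q_in − Q_out = 1.2200 m³/s, so V(t) = 24.6 + 1.2200 t and V(35.5) = 67.910 m³.
No glucose enters, so dm/dt = −Q_out · (m/V).
Separate: dm/m = −Q_out dt/V(t) ⇒ ln(m/m₀) = −(Q_out/(Q_in−Q_out)) ln(V/V₀).
m = m₀ (V₀/V)^(Q_out/(Q_in−Q_out)) = 63.2 × (24.6/67.910)^(1.0328) = 22.144 g.
C = m/V = 22.144/67.910 = 0.32608 g/m³.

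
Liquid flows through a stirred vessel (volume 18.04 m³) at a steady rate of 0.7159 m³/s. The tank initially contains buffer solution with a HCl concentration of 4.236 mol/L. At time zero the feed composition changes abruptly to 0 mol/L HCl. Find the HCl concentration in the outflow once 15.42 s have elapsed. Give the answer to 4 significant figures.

2.297 mol/L

Accumulation = in − out for the solute gives V dC/dt = Q(C_in − C).
Rewrite as dC/dt + C/τ = C_in/τ, τ = V/Q = 25.1991 s.
This is linear first-order; C(t) = C_in + (C₀ − C_in) e^(−t/τ).
C(15.42) = 0 + (4.236 − 0)·e^(−15.42/25.1991) = 0 + (4.23600)·0.542304 = 2.29720 mol/L.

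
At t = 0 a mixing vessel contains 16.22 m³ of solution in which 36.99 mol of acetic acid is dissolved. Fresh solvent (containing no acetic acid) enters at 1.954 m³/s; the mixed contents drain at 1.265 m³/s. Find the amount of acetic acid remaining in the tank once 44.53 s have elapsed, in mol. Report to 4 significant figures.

5.266 mol

Total volume: dV/dt = Q_in − Q_out = 0.689000 m³/s, so V(t) = 16.22 + 0.689000 t and V(44.53) = 46.9012 m³.
Species balance (pure solvent in): dm/dt = −Q_out · m/V(t).
dm/m = −Q_out dt/(V₀ + 0.689000 t); integrating gives ln(m/m₀) = −(Q_out/(Q_in−Q_out)) ln(V/V₀).
m = m₀ (V₀/V)^(Q_out/(Q_in−Q_out)) = 36.99 × (16.22/46.9012)^(1.83599) = 5.26559 mol.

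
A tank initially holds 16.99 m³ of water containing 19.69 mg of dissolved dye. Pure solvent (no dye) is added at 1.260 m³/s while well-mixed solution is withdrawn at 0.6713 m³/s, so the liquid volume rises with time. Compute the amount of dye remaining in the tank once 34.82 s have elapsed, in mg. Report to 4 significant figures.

7.986 mg

Let m(t) be the amount of dye. Volume: V(t) = V₀ + (Q_in − Q_out) t = 16.99 + 0.588700 t; V(34.82) = 37.4885 m³.
No dye enters, so dm/dt = −Q_out · (m/V).
Separate: dm/m = −Q_out dt/V(t) ⇒ ln(m/m₀) = −(Q_out/(Q_in−Q_out)) ln(V/V₀).
m = m₀ (V₀/V)^(Q_out/(Q_in−Q_out)) = 19.69 × (16.99/37.4885)^(1.14031) = 7.98575 mg.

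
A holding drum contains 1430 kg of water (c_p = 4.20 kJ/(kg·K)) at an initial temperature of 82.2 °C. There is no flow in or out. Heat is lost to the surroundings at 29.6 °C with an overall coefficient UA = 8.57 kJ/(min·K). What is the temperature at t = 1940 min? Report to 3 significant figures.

M c_p dT/dt = −UA(T − T_amb).
dT/dt = (T_ss − T)/τ with T_ss = T_amb = 29.600 °C, τ = M c_p/UA = 1430·4.20/8.57 = 700.82 min.
Solution: T(t) = T_ss + (T₀ − T_ss) e^(−t/τ).
T(1940) = 29.600 + (52.600)·0.062775 = 32.902 °C.

32.9 °C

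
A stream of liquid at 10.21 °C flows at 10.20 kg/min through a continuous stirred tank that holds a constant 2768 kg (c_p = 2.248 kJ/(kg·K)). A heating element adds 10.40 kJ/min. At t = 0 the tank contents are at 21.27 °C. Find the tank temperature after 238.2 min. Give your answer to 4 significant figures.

15.07 °C

Unsteady energy balance on the tank contents: M c_p dT/dt = ṁ c_p (T_in − T) + 10.40.
Rearrange: dT/dt = (T_ss − T)/τ with τ = M/ṁ = 271.373 min and T_ss = T_in + Q̇/(ṁ c_p) = 10.6636 °C.
Integrating: T(t) = T_ss + (T₀ − T_ss) e^(−t/τ).
T(238.2) = 10.6636 + (10.6064)·e^(−238.2/271.373) = 10.6636 + (10.6064)·0.415713 = 15.0728 °C.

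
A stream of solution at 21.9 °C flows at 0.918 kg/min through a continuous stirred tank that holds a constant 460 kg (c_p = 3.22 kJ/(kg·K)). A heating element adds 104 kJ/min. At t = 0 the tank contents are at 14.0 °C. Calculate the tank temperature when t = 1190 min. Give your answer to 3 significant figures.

53.1 °C

M c_p dT/dt = ṁ c_p (T_in − T) + Q̇.
τ = M/ṁ = 501.09 min; T_ss = T_in + Q̇/(ṁ c_p) = 21.9 + 104/(0.918·3.22) = 57.083 °C.
T approaches T_ss exponentially: T(t) = T_ss + (T₀ − T_ss) e^(−t/τ).
T(1190) = 57.083 + (-43.083)·e^(−1190/501.09) = 57.083 + (-43.083)·0.093031 = 53.075 °C.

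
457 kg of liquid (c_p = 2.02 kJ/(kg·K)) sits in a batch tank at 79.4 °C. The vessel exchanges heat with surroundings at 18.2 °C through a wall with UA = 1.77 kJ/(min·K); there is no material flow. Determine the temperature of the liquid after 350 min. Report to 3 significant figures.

Heat balance on the well-mixed liquid: M c_p dT/dt = −UA(T − T_amb).
dT/dt = (T_ss − T)/τ with T_ss = T_amb = 18.200 °C, τ = M c_p/UA = 457·2.02/1.77 = 521.55 min.
Solution: T(t) = T_ss + (T₀ − T_ss) e^(−t/τ).
T(350) = 18.200 + (61.200)·0.51116 = 49.483 °C.

49.5 °C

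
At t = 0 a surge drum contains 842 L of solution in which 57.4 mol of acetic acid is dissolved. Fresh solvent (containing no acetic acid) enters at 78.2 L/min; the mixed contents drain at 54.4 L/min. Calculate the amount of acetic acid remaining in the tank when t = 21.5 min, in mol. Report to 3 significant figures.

19.4 mol

Total volume: dV/dt = Q_in − Q_out = 23.800 L/min, so V(t) = 842 + 23.800 t and V(21.5) = 1353.7 L.
Species balance (pure solvent in): dm/dt = −Q_out · m/V(t).
dm/m = −Q_out dt/(V₀ + 23.800 t); integrating gives ln(m/m₀) = −(Q_out/(Q_in−Q_out)) ln(V/V₀).
m = m₀ (V₀/V)^(Q_out/(Q_in−Q_out)) = 57.4 × (842/1353.7)^(2.2857) = 19.390 mol.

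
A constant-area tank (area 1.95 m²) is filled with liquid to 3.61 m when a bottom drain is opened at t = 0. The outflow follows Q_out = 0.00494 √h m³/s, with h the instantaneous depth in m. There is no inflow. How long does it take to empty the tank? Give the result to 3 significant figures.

1500 s

A dh/dt = −Q_out = −0.00494 √h.
This is separable: 2 d(√h)/dt = −0.00494/A, so √h = √h₀ − (0.00494/(2A)) t.
Set h = 0: 2√h₀ = (0.00494/A) t_empty ⇒ t_empty = 2A√h₀/0.00494.
t_empty = 2·1.95·√3.61/0.00494 = 3.9000·1.9000/0.00494 = 1500.0 s.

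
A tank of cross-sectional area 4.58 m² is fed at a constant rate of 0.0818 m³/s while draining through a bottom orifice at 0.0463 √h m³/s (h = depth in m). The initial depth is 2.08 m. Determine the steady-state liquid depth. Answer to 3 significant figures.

Unsteady balance on liquid volume: A dh/dt = Q_in − 0.0463 √h. At steady state dh/dt = 0:
Q_in = 0.0463 √h_ss ⇒ √h_ss = 0.0818/0.0463 = 1.7667.
h_ss = 1.7667² = 3.1214 m. (Since h₀ = 2.08 m < h_ss, the level will rise toward this value.)

3.12 m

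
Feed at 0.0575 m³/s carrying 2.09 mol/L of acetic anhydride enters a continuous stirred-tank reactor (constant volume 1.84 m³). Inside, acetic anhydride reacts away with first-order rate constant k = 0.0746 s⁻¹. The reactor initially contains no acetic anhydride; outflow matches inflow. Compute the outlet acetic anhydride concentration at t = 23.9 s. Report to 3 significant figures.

0.568 mol/L

Accumulation = in − out − consumed: V dC/dt = Q C_in − Q C − k V C.
This is linear with rate a = Q/V + k = 0.10585 s⁻¹.
C_ss = Q C_in/(Q + kV) = 0.61703 mol/L; C(t) = C_ss + (C₀ − C_ss) e^(−a t).
C(23.9) = 0.61703 + (-0.61703)·e^(−0.10585·23.9) = 0.61703 + (-0.61703)·0.079674 = 0.56787 mol/L.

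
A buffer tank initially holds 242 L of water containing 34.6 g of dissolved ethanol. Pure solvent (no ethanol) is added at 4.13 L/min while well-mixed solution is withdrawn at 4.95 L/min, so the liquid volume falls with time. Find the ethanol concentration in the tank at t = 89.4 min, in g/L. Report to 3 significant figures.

Total volume: dV/dt = Q_in − Q_out = -0.82000 L/min, so V(t) = 242 − 0.82000 t and V(89.4) = 168.69 L.
Species balance (pure solvent in): dm/dt = −Q_out · m/V(t).
dm/m = −Q_out dt/(V₀ − 0.82000 t); integrating gives ln(m/m₀) = −(Q_out/(Q_in−Q_out)) ln(V/V₀).
m = m₀ (V₀/V)^(Q_out/(Q_in−Q_out)) = 34.6 × (242/168.69)^(-6.0366) = 3.9176 g.
C = m/V = 3.9176/168.69 = 0.023223 g/L.

0.0232 g/L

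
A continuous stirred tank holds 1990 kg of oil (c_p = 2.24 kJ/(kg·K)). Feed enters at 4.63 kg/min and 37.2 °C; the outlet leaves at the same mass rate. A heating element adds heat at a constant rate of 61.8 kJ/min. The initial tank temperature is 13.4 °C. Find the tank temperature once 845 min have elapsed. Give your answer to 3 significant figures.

39.0 °C

First-law balance (no shaft work): M c_p dT/dt = ṁ c_p (T_in − T) + 61.8.
τ = M/ṁ = 429.81 min; T_ss = T_in + Q̇/(ṁ c_p) = 37.2 + 61.8/(4.63·2.24) = 43.159 °C.
Integrating: T(t) = T_ss + (T₀ − T_ss) e^(−t/τ).
T(845) = 43.159 + (-29.759)·e^(−845/429.81) = 43.159 + (-29.759)·0.14002 = 38.992 °C.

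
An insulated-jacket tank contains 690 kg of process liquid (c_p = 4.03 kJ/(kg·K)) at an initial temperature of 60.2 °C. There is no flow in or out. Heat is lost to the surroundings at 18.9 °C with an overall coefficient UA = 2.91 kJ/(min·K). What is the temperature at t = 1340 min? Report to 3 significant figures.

29.1 °C

M c_p dT/dt = −UA(T − T_amb).
dT/dt = (T_ss − T)/τ with T_ss = T_amb = 18.900 °C, τ = M c_p/UA = 690·4.03/2.91 = 955.57 min.
Solution: T(t) = T_ss + (T₀ − T_ss) e^(−t/τ).
T(1340) = 18.900 + (41.300)·0.24603 = 29.061 °C.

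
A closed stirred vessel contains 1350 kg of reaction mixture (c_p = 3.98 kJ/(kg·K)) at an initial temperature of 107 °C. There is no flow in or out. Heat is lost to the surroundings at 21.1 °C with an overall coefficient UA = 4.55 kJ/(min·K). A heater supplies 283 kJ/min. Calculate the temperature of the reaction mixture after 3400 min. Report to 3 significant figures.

84.6 °C

M c_p dT/dt = −UA(T − T_amb) + Q̇.
dT/dt = (T_ss − T)/τ with T_ss = T_amb + Q̇/UA = 21.1 + 283/4.55 = 83.298 °C, τ = M c_p/UA = 1350·3.98/4.55 = 1180.9 min.
This is linear first-order; T(t) = T_ss + (T₀ − T_ss) e^(−t/τ).
T(3400) = 83.298 + (23.702)·0.056179 = 84.629 °C.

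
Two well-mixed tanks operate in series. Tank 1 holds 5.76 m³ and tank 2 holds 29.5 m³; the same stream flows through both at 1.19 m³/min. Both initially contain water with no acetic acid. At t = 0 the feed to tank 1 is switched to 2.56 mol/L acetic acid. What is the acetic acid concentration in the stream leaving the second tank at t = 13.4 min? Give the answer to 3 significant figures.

Time constants: τᵢ = Vᵢ/Q for each well-mixed tank.
τ₁ = 5.76/1.19 = 4.8403 min; τ₂ = 29.5/1.19 = 24.790 min.
Solving the cascade with C₁(0)=C₂(0)=0 gives C₂(t) = C_in[1 − (τ₁ e^(−t/τ₁) − τ₂ e^(−t/τ₂))/(τ₁ − τ₂)].
At t = 13.4: e^(−t/τ₁) = 0.062762, e^(−t/τ₂) = 0.58243.
C₂ = 2.56·[1 − (4.8403·0.062762 − 24.790·0.58243)/(-19.950)] = 2.56·0.29148 = 0.74619 mol/L.

0.746 mol/L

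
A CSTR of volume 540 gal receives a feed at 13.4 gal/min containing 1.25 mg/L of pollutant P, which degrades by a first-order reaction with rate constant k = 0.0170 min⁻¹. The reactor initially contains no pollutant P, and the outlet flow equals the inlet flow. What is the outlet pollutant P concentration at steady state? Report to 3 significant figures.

0.742 mg/L

V dC/dt = Q(C_in − C) − k V C.
At steady state: 0 = Q C_in − (Q + kV) C_ss, so C_ss = Q C_in/(Q + kV).
C_ss = 13.4·1.25/(13.4 + 0.0170·540) = 16.750/22.580 = 0.74181 mg/L.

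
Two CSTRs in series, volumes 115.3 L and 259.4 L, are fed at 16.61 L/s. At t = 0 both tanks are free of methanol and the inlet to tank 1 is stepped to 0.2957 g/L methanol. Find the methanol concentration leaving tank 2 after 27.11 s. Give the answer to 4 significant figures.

0.2067 g/L

Species balance on tank i: dCᵢ/dt = (Cᵢ₋₁ − Cᵢ)/τᵢ with τᵢ = Vᵢ/Q.
τ₁ = 115.3/16.61 = 6.94160 s; τ₂ = 259.4/16.61 = 15.6171 s.
Solving the cascade with C₁(0)=C₂(0)=0 gives C₂(t) = C_in[1 − (τ₁ e^(−t/τ₁) − τ₂ e^(−t/τ₂))/(τ₁ − τ₂)].
At t = 27.11: e^(−t/τ₁) = 0.0201321, e^(−t/τ₂) = 0.176238.
C₂ = 0.2957·[1 − (6.94160·0.0201321 − 15.6171·0.176238)/(-8.67550)] = 0.2957·0.698855 = 0.206651 g/L.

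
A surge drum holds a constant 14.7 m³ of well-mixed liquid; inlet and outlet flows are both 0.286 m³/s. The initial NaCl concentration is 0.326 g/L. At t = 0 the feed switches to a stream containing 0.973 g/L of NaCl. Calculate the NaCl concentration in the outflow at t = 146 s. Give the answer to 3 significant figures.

Accumulation = in − out for the solute gives V dC/dt = Q(C_in − C).
So dC/dt = (C_in − C)/τ with τ = V/Q = 14.7/0.286 = 51.399 s.
Integrating: C(t) = C_in + (C₀ − C_in) e^(−t/τ).
C(146) = 0.973 + (0.326 − 0.973)·e^(−146/51.399) = 0.973 + (-0.64700)·0.058394 = 0.93522 g/L.

0.935 g/L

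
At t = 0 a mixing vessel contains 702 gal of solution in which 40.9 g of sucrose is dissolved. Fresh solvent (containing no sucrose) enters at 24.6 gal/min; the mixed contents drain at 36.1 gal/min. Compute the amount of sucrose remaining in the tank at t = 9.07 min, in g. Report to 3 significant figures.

24.7 g

Let m(t) be the amount of sucrose. Volume: V(t) = V₀ + (Q_in − Q_out) t = 702 − 11.500 t; V(9.07) = 597.69 gal.
Solute balance: dm/dt = 0 − Q_out C = −Q_out m/V(t).
dm/m = −Q_out dt/(V₀ − 11.500 t); integrating gives ln(m/m₀) = −(Q_out/(Q_in−Q_out)) ln(V/V₀).
m = m₀ (V₀/V)^(Q_out/(Q_in−Q_out)) = 40.9 × (702/597.69)^(-3.1391) = 24.685 g.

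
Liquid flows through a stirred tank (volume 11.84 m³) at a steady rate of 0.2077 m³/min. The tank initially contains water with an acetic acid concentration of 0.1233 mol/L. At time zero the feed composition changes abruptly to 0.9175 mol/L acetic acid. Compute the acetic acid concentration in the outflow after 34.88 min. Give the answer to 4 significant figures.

Species balance on the tank: V dC/dt = Q(C_in − C).
So dC/dt = (C_in − C)/τ with τ = V/Q = 11.84/0.2077 = 57.0053 min.
Solution: C(t) = C_in + (C₀ − C_in) e^(−t/τ).
C(34.88) = 0.9175 + (0.1233 − 0.9175)·e^(−34.88/57.0053) = 0.9175 + (-0.794200)·0.542334 = 0.486778 mol/L.

0.4868 mol/L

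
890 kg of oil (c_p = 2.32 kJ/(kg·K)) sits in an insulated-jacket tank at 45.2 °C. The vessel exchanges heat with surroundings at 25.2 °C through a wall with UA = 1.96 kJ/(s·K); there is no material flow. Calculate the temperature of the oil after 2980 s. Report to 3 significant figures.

26.4 °C

M c_p dT/dt = −UA(T − T_amb).
dT/dt = (T_ss − T)/τ with T_ss = T_amb = 25.200 °C, τ = M c_p/UA = 890·2.32/1.96 = 1053.5 s.
This is linear first-order; T(t) = T_ss + (T₀ − T_ss) e^(−t/τ).
T(2980) = 25.200 + (20.000)·0.059087 = 26.382 °C.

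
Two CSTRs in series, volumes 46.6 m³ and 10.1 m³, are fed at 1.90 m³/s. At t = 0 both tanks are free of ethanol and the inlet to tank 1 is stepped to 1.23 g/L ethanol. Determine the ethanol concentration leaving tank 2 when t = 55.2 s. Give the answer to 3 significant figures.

Time constants: τᵢ = Vᵢ/Q for each well-mixed tank.
τ₁ = 46.6/1.90 = 24.526 s; τ₂ = 10.1/1.90 = 5.3158 s.
Tank 1: C₁ = C_in(1 − e^(−t/τ₁)). Tank 2 (τ₁ ≠ τ₂): C₂ = C_in[1 − (τ₁ e^(−t/τ₁) − τ₂ e^(−t/τ₂))/(τ₁ − τ₂)].
At t = 55.2: e^(−t/τ₁) = 0.10533, e^(−t/τ₂) = 3.0918e-05.
C₂ = 1.23·[1 − (24.526·0.10533 − 5.3158·3.0918e-05)/(19.211)] = 1.23·0.86553 = 1.0646 g/L.

1.06 g/L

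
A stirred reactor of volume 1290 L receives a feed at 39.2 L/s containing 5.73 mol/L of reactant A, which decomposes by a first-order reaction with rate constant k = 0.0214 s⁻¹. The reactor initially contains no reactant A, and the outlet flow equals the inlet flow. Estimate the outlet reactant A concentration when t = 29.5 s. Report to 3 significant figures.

2.63 mol/L

Species balance: V dC/dt = Q C_in − Q C − k V C.
dC/dt = (Q/V) C_in − (Q/V + k) C; effective rate a = Q/V + k = 0.030388 + 0.0214 = 0.051788 s⁻¹.
C_ss = Q C_in/(Q + kV) = 3.3622 mol/L; C(t) = C_ss + (C₀ − C_ss) e^(−a t).
C(29.5) = 3.3622 + (-3.3622)·e^(−0.051788·29.5) = 3.3622 + (-3.3622)·0.21703 = 2.6325 mol/L.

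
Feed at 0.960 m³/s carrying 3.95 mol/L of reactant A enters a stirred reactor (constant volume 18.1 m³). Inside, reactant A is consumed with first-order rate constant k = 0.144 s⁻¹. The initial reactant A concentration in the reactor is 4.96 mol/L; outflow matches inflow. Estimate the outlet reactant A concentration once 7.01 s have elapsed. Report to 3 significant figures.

2.04 mol/L

V dC/dt = Q(C_in − C) − k V C.
dC/dt = (Q/V) C_in − (Q/V + k) C; effective rate a = Q/V + k = 0.053039 + 0.144 = 0.19704 s⁻¹.
C_ss = Q C_in/(Q + kV) = 1.0633 mol/L; C(t) = C_ss + (C₀ − C_ss) e^(−a t).
C(7.01) = 1.0633 + (3.8967)·e^(−0.19704·7.01) = 1.0633 + (3.8967)·0.25127 = 2.0424 mol/L.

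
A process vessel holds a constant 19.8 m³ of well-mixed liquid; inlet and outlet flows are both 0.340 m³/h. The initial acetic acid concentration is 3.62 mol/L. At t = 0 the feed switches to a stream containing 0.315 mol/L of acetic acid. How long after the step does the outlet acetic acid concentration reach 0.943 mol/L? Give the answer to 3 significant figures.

Transient balance on the dissolved component: V dC/dt = Q(C_in − C), so τ = V/Q = 58.235 h.
C(t) = C_in + (C₀ − C_in) e^(−t/τ). Set C = 0.943 and solve for t:
e^(−t/τ) = (C − C_in)/(C₀ − C_in) = (0.943 − 0.315)/(3.62 − 0.315) = 0.19002
t = −τ ln(…) = 58.235 × 1.6607 = 96.709 h.

96.7 h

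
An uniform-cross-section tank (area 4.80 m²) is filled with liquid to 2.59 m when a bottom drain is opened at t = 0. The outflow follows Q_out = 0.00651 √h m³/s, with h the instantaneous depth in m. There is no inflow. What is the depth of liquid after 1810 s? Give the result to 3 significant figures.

0.146 m

A dh/dt = −Q_out = −0.00651 √h.
Separate and integrate: 2(√h − √h₀) = −(0.00651/A) t.
√h = √2.59 − 0.00651·1810/(2·4.80) = 1.6093 − 1.2274 = 0.38194.
h = 0.38194² = 0.14588 m.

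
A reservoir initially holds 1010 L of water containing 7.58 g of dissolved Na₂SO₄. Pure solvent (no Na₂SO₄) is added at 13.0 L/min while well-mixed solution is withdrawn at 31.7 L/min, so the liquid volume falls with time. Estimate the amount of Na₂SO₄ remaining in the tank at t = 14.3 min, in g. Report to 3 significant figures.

Let m(t) be the amount of Na₂SO₄. Volume: V(t) = V₀ + (Q_in − Q_out) t = 1010 − 18.700 t; V(14.3) = 742.59 L.
Solute balance: dm/dt = 0 − Q_out C = −Q_out m/V(t).
dm/m = −Q_out dt/(V₀ − 18.700 t); integrating gives ln(m/m₀) = −(Q_out/(Q_in−Q_out)) ln(V/V₀).
m = m₀ (V₀/V)^(Q_out/(Q_in−Q_out)) = 7.58 × (1010/742.59)^(-1.6952) = 4.5003 g.

4.50 g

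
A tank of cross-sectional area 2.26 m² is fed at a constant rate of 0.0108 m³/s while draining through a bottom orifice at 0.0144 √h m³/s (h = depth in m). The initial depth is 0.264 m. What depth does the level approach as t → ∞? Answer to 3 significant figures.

Volume balance on the tank: A dh/dt = Q_in − 0.0144 √h. At steady state dh/dt = 0:
Q_in = 0.0144 √h_ss ⇒ √h_ss = 0.0108/0.0144 = 0.75000.
h_ss = 0.75000² = 0.56250 m. (Since h₀ = 0.264 m < h_ss, the level will rise toward this value.)

0.563 m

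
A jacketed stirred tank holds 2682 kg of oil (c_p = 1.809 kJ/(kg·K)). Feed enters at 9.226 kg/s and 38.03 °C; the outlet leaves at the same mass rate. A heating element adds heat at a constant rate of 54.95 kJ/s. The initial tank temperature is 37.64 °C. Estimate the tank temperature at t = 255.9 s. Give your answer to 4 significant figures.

39.80 °C

Energy balance: M c_p dT/dt = ṁ c_p (T_in − T) + 54.95.
Rearrange: dT/dt = (T_ss − T)/τ with τ = M/ṁ = 290.700 s and T_ss = T_in + Q̇/(ṁ c_p) = 41.3224 °C.
This is linear first-order; T(t) = T_ss + (T₀ − T_ss) e^(−t/τ).
T(255.9) = 41.3224 + (-3.68242)·e^(−255.9/290.700) = 41.3224 + (-3.68242)·0.414663 = 39.7955 °C.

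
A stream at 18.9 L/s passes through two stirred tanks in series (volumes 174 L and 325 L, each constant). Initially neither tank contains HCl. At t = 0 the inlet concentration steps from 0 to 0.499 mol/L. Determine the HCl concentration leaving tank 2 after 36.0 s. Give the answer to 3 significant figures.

0.378 mol/L

Each tank obeys Vᵢ dCᵢ/dt = Q(Cᵢ₋₁ − Cᵢ), so τᵢ = Vᵢ/Q.
τ₁ = 174/18.9 = 9.2063 s; τ₂ = 325/18.9 = 17.196 s.
Tank 1: C₁ = C_in(1 − e^(−t/τ₁)). Tank 2 (τ₁ ≠ τ₂): C₂ = C_in[1 − (τ₁ e^(−t/τ₁) − τ₂ e^(−t/τ₂))/(τ₁ − τ₂)].
At t = 36.0: e^(−t/τ₁) = 0.020034, e^(−t/τ₂) = 0.12325.
C₂ = 0.499·[1 − (9.2063·0.020034 − 17.196·0.12325)/(-7.9894)] = 0.499·0.75781 = 0.37815 mol/L.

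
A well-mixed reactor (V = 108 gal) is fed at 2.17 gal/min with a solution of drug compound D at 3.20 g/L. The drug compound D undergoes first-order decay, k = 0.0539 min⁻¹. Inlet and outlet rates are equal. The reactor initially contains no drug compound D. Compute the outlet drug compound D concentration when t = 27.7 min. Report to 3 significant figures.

0.757 g/L

Accumulation = in − out − consumed: V dC/dt = Q C_in − Q C − k V C.
This is linear with rate a = Q/V + k = 0.073993 min⁻¹.
C_ss = Q C_in/(Q + kV) = 0.86896 g/L; C(t) = C_ss + (C₀ − C_ss) e^(−a t).
C(27.7) = 0.86896 + (-0.86896)·e^(−0.073993·27.7) = 0.86896 + (-0.86896)·0.12879 = 0.75705 g/L.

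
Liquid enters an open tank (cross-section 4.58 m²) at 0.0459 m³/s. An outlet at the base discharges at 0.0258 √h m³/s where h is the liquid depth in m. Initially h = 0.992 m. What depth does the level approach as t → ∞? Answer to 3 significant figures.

Level balance: A dh/dt = 0.0459 − 0.0258 √h. Setting dh/dt = 0:
Q_in = 0.0258 √h_ss ⇒ √h_ss = 0.0459/0.0258 = 1.7791.
h_ss = 1.7791² = 3.1651 m. (Since h₀ = 0.992 m < h_ss, the level will rise toward this value.)

3.17 m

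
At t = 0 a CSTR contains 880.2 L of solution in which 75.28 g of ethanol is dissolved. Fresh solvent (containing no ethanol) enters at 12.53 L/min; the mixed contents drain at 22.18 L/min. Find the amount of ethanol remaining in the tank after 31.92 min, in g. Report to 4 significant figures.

27.97 g

Let m(t) be the amount of ethanol. Volume: V(t) = V₀ + (Q_in − Q_out) t = 880.2 − 9.65000 t; V(31.92) = 572.172 L.
Solute balance: dm/dt = 0 − Q_out C = −Q_out m/V(t).
Separate: dm/m = −Q_out dt/V(t) ⇒ ln(m/m₀) = −(Q_out/(Q_in−Q_out)) ln(V/V₀).
m = m₀ (V₀/V)^(Q_out/(Q_in−Q_out)) = 75.28 × (880.2/572.172)^(-2.29845) = 27.9733 g.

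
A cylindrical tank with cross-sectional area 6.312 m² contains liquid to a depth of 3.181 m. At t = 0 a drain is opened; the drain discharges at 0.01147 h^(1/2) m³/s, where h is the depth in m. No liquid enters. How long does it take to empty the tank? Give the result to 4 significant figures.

A dh/dt = −Q_out = −0.01147 √h.
This is separable: 2 d(√h)/dt = −0.01147/A, so √h = √h₀ − (0.01147/(2A)) t.
Set h = 0: 2√h₀ = (0.01147/A) t_empty ⇒ t_empty = 2A√h₀/0.01147.
t_empty = 2·6.312·√3.181/0.01147 = 12.6240·1.78354/0.01147 = 1962.98 s.

1963 s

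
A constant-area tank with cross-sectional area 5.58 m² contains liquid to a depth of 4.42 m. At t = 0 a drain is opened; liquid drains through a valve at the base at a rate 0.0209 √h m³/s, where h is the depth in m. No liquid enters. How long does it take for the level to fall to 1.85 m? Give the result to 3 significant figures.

396 s

Unsteady balance on liquid volume: A dh/dt = −0.0209 √h.
This is separable: 2 d(√h)/dt = −0.0209/A, so √h = √h₀ − (0.0209/(2A)) t.
t = 2A(√h₀ − √h)/0.0209 = 2·5.58·(√4.42 − √1.85)/0.0209
  = 11.160 × (2.1024 − 1.3601) / 0.0209 = 396.33 s.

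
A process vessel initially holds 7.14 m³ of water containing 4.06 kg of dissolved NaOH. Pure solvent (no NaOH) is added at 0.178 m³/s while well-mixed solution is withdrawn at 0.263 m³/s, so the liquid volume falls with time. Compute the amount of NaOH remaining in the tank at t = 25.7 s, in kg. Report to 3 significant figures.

1.31 kg

Total volume: dV/dt = Q_in − Q_out = -0.085000 m³/s, so V(t) = 7.14 − 0.085000 t and V(25.7) = 4.9555 m³.
Solute balance: dm/dt = 0 − Q_out C = −Q_out m/V(t).
dm/m = −Q_out dt/(V₀ − 0.085000 t); integrating gives ln(m/m₀) = −(Q_out/(Q_in−Q_out)) ln(V/V₀).
m = m₀ (V₀/V)^(Q_out/(Q_in−Q_out)) = 4.06 × (7.14/4.9555)^(-3.0941) = 1.3115 kg.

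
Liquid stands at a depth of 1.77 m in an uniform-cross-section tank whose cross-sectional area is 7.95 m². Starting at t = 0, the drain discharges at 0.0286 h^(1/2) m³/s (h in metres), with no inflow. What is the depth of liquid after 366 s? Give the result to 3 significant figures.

0.452 m

With no inflow, A dh/dt = −0.0286 √h.
∫ h^(−1/2) dh = −(0.0286/A) ∫ dt, giving 2√h = 2√h₀ − (0.0286/A) t.
√h = √1.77 − 0.0286·366/(2·7.95) = 1.3304 − 0.65834 = 0.67207.
h = 0.67207² = 0.45168 m.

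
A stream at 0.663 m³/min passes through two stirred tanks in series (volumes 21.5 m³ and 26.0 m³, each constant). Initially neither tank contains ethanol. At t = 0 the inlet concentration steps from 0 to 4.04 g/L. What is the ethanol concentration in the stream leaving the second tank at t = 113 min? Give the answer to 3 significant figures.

3.32 g/L

Each tank obeys Vᵢ dCᵢ/dt = Q(Cᵢ₋₁ − Cᵢ), so τᵢ = Vᵢ/Q.
τ₁ = 21.5/0.663 = 32.428 min; τ₂ = 26.0/0.663 = 39.216 min.
Solving the cascade with C₁(0)=C₂(0)=0 gives C₂(t) = C_in[1 − (τ₁ e^(−t/τ₁) − τ₂ e^(−t/τ₂))/(τ₁ − τ₂)].
At t = 113: e^(−t/τ₁) = 0.030666, e^(−t/τ₂) = 0.056051.
C₂ = 4.04·[1 − (32.428·0.030666 − 39.216·0.056051)/(-6.7873)] = 4.04·0.82267 = 3.3236 g/L.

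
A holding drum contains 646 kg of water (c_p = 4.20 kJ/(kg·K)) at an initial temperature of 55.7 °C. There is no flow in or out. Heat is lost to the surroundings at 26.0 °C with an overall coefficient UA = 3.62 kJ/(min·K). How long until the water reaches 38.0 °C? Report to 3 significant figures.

679 min

Lumped-capacitance energy balance: M c_p dT/dt = UA(T_amb − T).
τ = M c_p/UA = 749.50 min; T_ss = T_amb = 26.000 °C.
T(t) = T_ss + (T₀ − T_ss)e^(−t/τ); set T = 38.0:
t = −τ ln[(T − T_ss)/(T₀ − T_ss)] = −749.50 · ln(0.40404) = 679.23 min.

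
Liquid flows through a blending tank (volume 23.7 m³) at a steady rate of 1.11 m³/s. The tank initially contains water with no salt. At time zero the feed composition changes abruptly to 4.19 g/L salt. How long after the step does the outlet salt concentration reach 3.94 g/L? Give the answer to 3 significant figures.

Mass balance on the solute (V constant): V dC/dt = Q(C_in − C), so τ = V/Q = 21.351 s.
C(t) = C_in + (C₀ − C_in) e^(−t/τ). Set C = 3.94 and solve for t:
e^(−t/τ) = (C − C_in)/(C₀ − C_in) = (3.94 − 4.19)/(0 − 4.19) = 0.059666
t = −τ ln(…) = 21.351 × 2.8190 = 60.189 s.

60.2 s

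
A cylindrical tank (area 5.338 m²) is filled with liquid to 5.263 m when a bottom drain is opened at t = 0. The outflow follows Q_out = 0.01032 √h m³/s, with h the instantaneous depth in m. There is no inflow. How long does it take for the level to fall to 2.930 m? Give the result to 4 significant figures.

602.5 s

With no inflow, A dh/dt = −0.01032 √h.
∫ h^(−1/2) dh = −(0.01032/A) ∫ dt, giving 2√h = 2√h₀ − (0.01032/A) t.
t = 2A(√h₀ − √h)/0.01032 = 2·5.338·(√5.263 − √2.930)/0.01032
  = 10.6760 × (2.29412 − 1.71172) / 0.01032 = 602.489 s.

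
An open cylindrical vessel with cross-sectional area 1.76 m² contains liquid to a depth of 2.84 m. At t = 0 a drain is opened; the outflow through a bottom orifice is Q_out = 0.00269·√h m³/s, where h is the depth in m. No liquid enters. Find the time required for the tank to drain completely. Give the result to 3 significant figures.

Mass balance (ρ constant): A dh/dt = −0.00269 √h.
This is separable: 2 d(√h)/dt = −0.00269/A, so √h = √h₀ − (0.00269/(2A)) t.
Tank is empty when √h = 0: t_empty = 2A√h₀/0.00269.
t_empty = 2·1.76·√2.84/0.00269 = 3.5200·1.6852/0.00269 = 2205.2 s.

2210 s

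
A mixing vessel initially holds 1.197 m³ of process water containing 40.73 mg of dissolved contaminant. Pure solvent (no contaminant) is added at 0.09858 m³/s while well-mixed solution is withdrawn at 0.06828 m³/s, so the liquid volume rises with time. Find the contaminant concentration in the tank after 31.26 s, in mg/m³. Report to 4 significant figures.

Let m(t) be the amount of contaminant. Volume: V(t) = V₀ + (Q_in − Q_out) t = 1.197 + 0.0303000 t; V(31.26) = 2.14418 m³.
Solute balance: dm/dt = 0 − Q_out C = −Q_out m/V(t).
dm/m = −Q_out dt/(V₀ + 0.0303000 t); integrating gives ln(m/m₀) = −(Q_out/(Q_in−Q_out)) ln(V/V₀).
m = m₀ (V₀/V)^(Q_out/(Q_in−Q_out)) = 40.73 × (1.197/2.14418)^(2.25347) = 10.9499 mg.
C = m/V = 10.9499/2.14418 = 5.10683 mg/m³.

5.107 mg/m³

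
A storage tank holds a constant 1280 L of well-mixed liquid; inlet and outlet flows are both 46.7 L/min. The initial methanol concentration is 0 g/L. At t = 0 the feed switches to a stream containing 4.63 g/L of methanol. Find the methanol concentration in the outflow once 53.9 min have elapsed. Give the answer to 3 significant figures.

Species balance on the tank: V dC/dt = Q(C_in − C).
Rewrite as dC/dt + C/τ = C_in/τ, τ = V/Q = 27.409 min.
Solution: C(t) = C_in + (C₀ − C_in) e^(−t/τ).
C(53.9) = 4.63 + (0 − 4.63)·e^(−53.9/27.409) = 4.63 + (-4.6300)·0.13994 = 3.9821 g/L.

3.98 g/L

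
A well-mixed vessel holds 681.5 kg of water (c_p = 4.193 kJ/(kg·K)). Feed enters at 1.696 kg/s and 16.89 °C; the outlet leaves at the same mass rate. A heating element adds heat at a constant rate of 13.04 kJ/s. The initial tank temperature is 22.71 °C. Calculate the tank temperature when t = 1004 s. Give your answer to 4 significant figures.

19.05 °C

First-law balance (no shaft work): M c_p dT/dt = ṁ c_p (T_in − T) + 13.04.
τ = M/ṁ = 401.828 s; T_ss = T_in + Q̇/(ṁ c_p) = 16.89 + 13.04/(1.696·4.193) = 18.7237 °C.
Integrating: T(t) = T_ss + (T₀ − T_ss) e^(−t/τ).
T(1004) = 18.7237 + (3.98631)·e^(−1004/401.828) = 18.7237 + (3.98631)·0.0822014 = 19.0514 °C.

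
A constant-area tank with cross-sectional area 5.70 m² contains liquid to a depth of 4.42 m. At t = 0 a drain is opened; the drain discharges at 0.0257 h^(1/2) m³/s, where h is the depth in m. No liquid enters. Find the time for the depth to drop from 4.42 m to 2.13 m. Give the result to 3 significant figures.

285 s

With no inflow, A dh/dt = −0.0257 √h.
∫ h^(−1/2) dh = −(0.0257/A) ∫ dt, giving 2√h = 2√h₀ − (0.0257/A) t.
t = 2A(√h₀ − √h)/0.0257 = 2·5.70·(√4.42 − √2.13)/0.0257
  = 11.400 × (2.1024 − 1.4595) / 0.0257 = 285.19 s.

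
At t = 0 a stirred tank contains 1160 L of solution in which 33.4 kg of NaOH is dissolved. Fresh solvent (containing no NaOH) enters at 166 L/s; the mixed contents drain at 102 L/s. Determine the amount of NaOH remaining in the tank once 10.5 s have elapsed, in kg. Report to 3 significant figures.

16.1 kg

Let m(t) be the amount of NaOH. Volume: V(t) = V₀ + (Q_in − Q_out) t = 1160 + 64.000 t; V(10.5) = 1832.0 L.
Solute balance: dm/dt = 0 − Q_out C = −Q_out m/V(t).
Separate: dm/m = −Q_out dt/V(t) ⇒ ln(m/m₀) = −(Q_out/(Q_in−Q_out)) ln(V/V₀).
m = m₀ (V₀/V)^(Q_out/(Q_in−Q_out)) = 33.4 × (1160/1832.0)^(1.5938) = 16.123 kg.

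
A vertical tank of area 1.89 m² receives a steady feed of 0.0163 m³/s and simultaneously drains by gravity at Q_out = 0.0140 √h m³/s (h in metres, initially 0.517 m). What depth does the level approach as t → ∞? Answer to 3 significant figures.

1.36 m

Accumulation of liquid (constant cross-section A): A dh/dt = Q_in − 0.0140 √h. At steady state dh/dt = 0:
Q_in = 0.0140 √h_ss ⇒ √h_ss = 0.0163/0.0140 = 1.1643.
h_ss = 1.1643² = 1.3556 m. (Since h₀ = 0.517 m < h_ss, the level will rise toward this value.)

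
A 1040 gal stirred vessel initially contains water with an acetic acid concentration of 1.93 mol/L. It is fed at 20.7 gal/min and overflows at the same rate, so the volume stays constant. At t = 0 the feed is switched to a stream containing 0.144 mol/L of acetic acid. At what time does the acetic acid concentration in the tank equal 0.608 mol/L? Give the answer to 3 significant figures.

67.7 min

Species balance: V dC/dt = Q(C_in − C) ⇒ τ = V/Q = 50.242 min.
C(t) = C_in + (C₀ − C_in) e^(−t/τ). Set C = 0.608 and solve for t:
e^(−t/τ) = (C − C_in)/(C₀ − C_in) = (0.608 − 0.144)/(1.93 − 0.144) = 0.25980
t = −τ ln(…) = 50.242 × 1.3478 = 67.718 min.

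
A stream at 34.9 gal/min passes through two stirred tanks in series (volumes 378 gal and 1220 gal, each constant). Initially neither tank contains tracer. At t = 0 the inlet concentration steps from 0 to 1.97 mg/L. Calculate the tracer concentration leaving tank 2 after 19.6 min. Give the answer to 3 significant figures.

0.485 mg/L

Time constants: τᵢ = Vᵢ/Q for each well-mixed tank.
τ₁ = 378/34.9 = 10.831 min; τ₂ = 1220/34.9 = 34.957 min.
Tank 1: C₁ = C_in(1 − e^(−t/τ₁)). Tank 2 (τ₁ ≠ τ₂): C₂ = C_in[1 − (τ₁ e^(−t/τ₁) − τ₂ e^(−t/τ₂))/(τ₁ − τ₂)].
At t = 19.6: e^(−t/τ₁) = 0.16371, e^(−t/τ₂) = 0.57082.
C₂ = 1.97·[1 − (10.831·0.16371 − 34.957·0.57082)/(-24.126)] = 1.97·0.24642 = 0.48545 mg/L.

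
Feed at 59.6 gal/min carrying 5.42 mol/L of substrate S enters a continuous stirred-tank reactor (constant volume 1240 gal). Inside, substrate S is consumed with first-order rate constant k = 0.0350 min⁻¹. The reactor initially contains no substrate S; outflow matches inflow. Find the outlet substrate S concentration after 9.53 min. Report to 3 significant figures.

Accumulation = in − out − consumed: V dC/dt = Q C_in − Q C − k V C.
This is linear with rate a = Q/V + k = 0.083065 min⁻¹.
C_ss = Q C_in/(Q + kV) = 3.1362 mol/L; C(t) = C_ss + (C₀ − C_ss) e^(−a t).
C(9.53) = 3.1362 + (-3.1362)·e^(−0.083065·9.53) = 3.1362 + (-3.1362)·0.45312 = 1.7152 mol/L.

1.72 mol/L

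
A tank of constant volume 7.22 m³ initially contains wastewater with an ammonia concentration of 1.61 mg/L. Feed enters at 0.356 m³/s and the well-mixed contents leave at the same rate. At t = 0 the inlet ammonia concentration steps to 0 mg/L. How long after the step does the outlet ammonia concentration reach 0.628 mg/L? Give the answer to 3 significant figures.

Species balance: V dC/dt = Q(C_in − C) ⇒ τ = V/Q = 20.281 s.
C(t) = C_in + (C₀ − C_in) e^(−t/τ). Set C = 0.628 and solve for t:
e^(−t/τ) = (C − C_in)/(C₀ − C_in) = (0.628 − 0)/(1.61 − 0) = 0.39006
t = −τ ln(…) = 20.281 × 0.94145 = 19.093 s.

19.1 s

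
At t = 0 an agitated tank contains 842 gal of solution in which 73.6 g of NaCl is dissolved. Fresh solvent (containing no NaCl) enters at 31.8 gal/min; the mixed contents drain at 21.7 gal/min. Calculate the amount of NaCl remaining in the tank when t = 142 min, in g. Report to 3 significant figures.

8.69 g

Total volume: dV/dt = Q_in − Q_out = 10.100 gal/min, so V(t) = 842 + 10.100 t and V(142) = 2276.2 gal.
Species balance (pure solvent in): dm/dt = −Q_out · m/V(t).
dm/m = −Q_out dt/(V₀ + 10.100 t); integrating gives ln(m/m₀) = −(Q_out/(Q_in−Q_out)) ln(V/V₀).
m = m₀ (V₀/V)^(Q_out/(Q_in−Q_out)) = 73.6 × (842/2276.2)^(2.1485) = 8.6884 g.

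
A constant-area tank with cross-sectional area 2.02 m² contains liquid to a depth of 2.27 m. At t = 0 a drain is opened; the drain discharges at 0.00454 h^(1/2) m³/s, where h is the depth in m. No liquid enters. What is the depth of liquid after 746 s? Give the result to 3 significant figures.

0.447 m

Accumulation of liquid (constant cross-section A): A dh/dt = −0.00454 √h.
∫ h^(−1/2) dh = −(0.00454/A) ∫ dt, giving 2√h = 2√h₀ − (0.00454/A) t.
√h = √2.27 − 0.00454·746/(2·2.02) = 1.5067 − 0.83833 = 0.66833.
h = 0.66833² = 0.44666 m.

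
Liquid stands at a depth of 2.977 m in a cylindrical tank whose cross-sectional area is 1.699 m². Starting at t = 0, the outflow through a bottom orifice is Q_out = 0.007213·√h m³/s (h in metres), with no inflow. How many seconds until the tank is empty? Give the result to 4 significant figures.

812.8 s

Unsteady balance on liquid volume: A dh/dt = −0.007213 √h.
Separate and integrate: 2(√h − √h₀) = −(0.007213/A) t.
Set h = 0: 2√h₀ = (0.007213/A) t_empty ⇒ t_empty = 2A√h₀/0.007213.
t_empty = 2·1.699·√2.977/0.007213 = 3.39800·1.72540/0.007213 = 812.825 s.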